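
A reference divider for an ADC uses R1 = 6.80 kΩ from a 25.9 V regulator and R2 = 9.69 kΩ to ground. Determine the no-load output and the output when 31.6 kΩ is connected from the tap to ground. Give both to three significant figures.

Unloaded: 15.2 V; loaded: 13.5 V

Open-circuit: V = 25.9 × 9.69/(6.80 + 9.69) = 15.2 V.
With the load, R2 becomes R2‖R_L = 7.416 kΩ, so V = 25.9 × 7.416/14.22 = 13.5 V.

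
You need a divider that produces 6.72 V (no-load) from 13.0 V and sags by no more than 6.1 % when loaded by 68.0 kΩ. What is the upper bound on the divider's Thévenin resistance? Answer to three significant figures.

Loading drop = R_th/(R_th + R_L) ≤ 0.0610, so R_th ≤ R_L · ε/(1−ε) = 68.0 kΩ × 0.0610/0.9390 = 4.42 kΩ.

R_th ≤ 4.42 kΩ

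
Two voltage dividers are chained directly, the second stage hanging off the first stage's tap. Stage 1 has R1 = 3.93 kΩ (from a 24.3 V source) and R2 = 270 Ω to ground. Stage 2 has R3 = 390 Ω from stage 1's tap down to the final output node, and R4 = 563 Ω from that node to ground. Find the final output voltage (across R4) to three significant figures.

Stage 2 presents R3+R4 = 953.0 Ω as a load on stage 1's tap.
Stage 1's lower leg becomes R2‖(R3+R4) = 210.4 Ω, so V_mid = 24.3 × 210.4/4140 = 1.235 V.
Stage 2 is itself unloaded: V_out = V_mid × R4/(R3+R4) = 1.235 × 563/953.0 = 0.729 V.

V_out ≈ 0.729 V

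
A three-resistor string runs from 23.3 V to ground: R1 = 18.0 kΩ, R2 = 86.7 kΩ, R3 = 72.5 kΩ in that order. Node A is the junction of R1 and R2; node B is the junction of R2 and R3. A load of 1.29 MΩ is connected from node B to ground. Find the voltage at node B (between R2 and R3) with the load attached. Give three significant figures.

At node B, R3 is in parallel with the load: R3‖R_L = 68.64 kΩ.
Below node A the resistance is R2 + (R3‖R_L) = 155.3 kΩ, so V_A = 23.3 × 155.3/173.3 = 20.88 V.
Then V_B = V_A × (R3‖R_L)/(R2 + R3‖R_L) = 20.88 × 68.64/155.3 = 9.23 V.

V ≈ 9.23 V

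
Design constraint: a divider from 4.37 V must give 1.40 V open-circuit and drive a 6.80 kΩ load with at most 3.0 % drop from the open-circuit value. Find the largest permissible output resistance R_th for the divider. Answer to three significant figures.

Loading drop = R_th/(R_th + R_L) ≤ 0.0300, so R_th ≤ R_L · ε/(1−ε) = 6.80 kΩ × 0.0300/0.9700 = 210 Ω.

R_th ≤ 210 Ω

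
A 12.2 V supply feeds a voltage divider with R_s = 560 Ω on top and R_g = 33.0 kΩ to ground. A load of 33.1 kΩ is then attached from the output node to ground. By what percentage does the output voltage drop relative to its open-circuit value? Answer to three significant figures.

1.64 %

The divider's output (Thévenin) resistance is R_s‖R_g = 550.7 Ω.
Fractional drop under load = R_th/(R_th + R_L) = 550.7 / (550.7 + 33100) = 0.01636.
So the output falls by 1.64 %.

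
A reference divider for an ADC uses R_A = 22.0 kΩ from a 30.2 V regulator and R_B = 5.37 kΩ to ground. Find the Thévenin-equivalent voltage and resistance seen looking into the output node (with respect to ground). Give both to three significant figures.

V_th is the open-circuit tap voltage: 30.2 × 5.37/(22.0 + 5.37) = 5.93 V.
With the supply zeroed, R_A and R_B appear in parallel from the tap: R_th = R_A‖R_B = (22.0 × 5.37)/27.37 = 4.32 kΩ.

V_th = 5.93 V, R_th = 4.32 kΩ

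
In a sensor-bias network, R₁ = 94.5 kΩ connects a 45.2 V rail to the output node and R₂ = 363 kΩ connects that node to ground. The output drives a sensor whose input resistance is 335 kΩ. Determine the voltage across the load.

V_out ≈ 29.3 V

The load sits in parallel with R₂: R₂‖R_L = (363 × 335) / (363 + 335) = 174.2 kΩ.
V_out = 45.2 × 174.2 / (94.5 + 174.2) = 45.2 × 174.2/268.7 = 29.3 V.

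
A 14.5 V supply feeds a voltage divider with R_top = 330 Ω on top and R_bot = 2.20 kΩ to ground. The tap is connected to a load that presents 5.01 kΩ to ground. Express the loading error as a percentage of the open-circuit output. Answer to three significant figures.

The divider's output (Thévenin) resistance is R_top‖R_bot = 287.0 Ω.
Fractional drop under load = R_th/(R_th + R_L) = 287.0 / (287.0 + 5010) = 0.05417.
So the output falls by 5.42 %.

5.42 %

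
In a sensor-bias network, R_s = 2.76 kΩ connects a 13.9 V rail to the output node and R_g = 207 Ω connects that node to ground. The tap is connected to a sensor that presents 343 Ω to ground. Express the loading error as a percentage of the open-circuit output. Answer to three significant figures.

The divider's output (Thévenin) resistance is R_s‖R_g = 192.6 Ω.
Fractional drop under load = R_th/(R_th + R_L) = 192.6 / (192.6 + 343) = 0.3595.
So the output falls by 36.0 %.

36.0 %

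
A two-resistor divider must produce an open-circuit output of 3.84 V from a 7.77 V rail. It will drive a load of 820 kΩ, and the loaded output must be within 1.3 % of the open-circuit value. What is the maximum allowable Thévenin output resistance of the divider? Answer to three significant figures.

R_th ≤ 10.8 kΩ

Loading drop = R_th/(R_th + R_L) ≤ 0.0130, so R_th ≤ R_L · ε/(1−ε) = 820 kΩ × 0.0130/0.9870 = 10.8 kΩ.
(Any R1, R2 with R2/(R1+R2) = 0.494 and R1‖R2 ≤ 10.8 kΩ will meet the spec.)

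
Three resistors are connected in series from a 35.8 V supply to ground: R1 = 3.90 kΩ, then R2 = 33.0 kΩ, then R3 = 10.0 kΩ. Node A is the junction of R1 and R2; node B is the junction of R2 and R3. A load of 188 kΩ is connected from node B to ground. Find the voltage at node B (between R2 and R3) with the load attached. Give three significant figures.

At node B, R3 is in parallel with the load: R3‖R_L = 9.495 kΩ.
Below node A the resistance is R2 + (R3‖R_L) = 42.49 kΩ, so V_A = 35.8 × 42.49/46.39 = 32.79 V.
Then V_B = V_A × (R3‖R_L)/(R2 + R3‖R_L) = 32.79 × 9.495/42.49 = 7.33 V.

V ≈ 7.33 V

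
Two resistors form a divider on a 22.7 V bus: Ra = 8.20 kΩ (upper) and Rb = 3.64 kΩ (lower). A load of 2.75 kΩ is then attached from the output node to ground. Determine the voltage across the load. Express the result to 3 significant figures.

The load sits in parallel with Rb: Rb‖R_L = (3.64 × 2.75) / (3.64 + 2.75) = 1.567 kΩ.
V_out = 22.7 × 1.567 / (8.20 + 1.567) = 22.7 × 1.567/9.767 = 3.64 V.

V_out ≈ 3.64 V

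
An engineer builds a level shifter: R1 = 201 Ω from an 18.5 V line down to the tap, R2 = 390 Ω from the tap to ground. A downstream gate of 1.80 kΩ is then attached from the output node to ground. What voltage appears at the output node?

The load sits in parallel with R2: R2‖R_L = (390 × 1800) / (390 + 1800) = 320.5 Ω.
V_out = 18.5 × 320.5 / (201 + 320.5) = 18.5 × 320.5/521.5 = 11.4 V.

V_out ≈ 11.4 V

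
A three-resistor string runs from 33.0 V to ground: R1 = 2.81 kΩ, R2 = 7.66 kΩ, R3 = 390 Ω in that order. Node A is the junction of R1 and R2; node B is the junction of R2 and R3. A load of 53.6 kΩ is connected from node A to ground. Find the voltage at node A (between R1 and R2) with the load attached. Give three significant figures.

Below node A the series string R2+R3 = 8050 Ω sits in parallel with the 53600 Ω load: 6999 Ω.
V_A = 33.0 × 6999/(2810 + 6999) = 23.5 V.

V ≈ 23.5 V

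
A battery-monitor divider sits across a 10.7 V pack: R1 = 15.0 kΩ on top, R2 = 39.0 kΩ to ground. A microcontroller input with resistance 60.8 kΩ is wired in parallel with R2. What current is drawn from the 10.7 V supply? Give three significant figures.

R2‖R_L = 23.76 kΩ, so the source sees R1 + R2‖R_L = 38.76 kΩ.
I = 10.7 V / 38.76 kΩ = 0.276 mA.

I ≈ 0.276 mA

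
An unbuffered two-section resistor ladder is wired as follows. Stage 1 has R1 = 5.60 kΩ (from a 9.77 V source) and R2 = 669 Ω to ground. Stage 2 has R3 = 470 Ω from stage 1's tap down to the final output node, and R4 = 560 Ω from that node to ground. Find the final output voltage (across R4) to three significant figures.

V_out ≈ 0.359 V

Stage 2 presents R3+R4 = 1030 Ω as a load on stage 1's tap.
Stage 1's lower leg becomes R2‖(R3+R4) = 405.6 Ω, so V_mid = 9.77 × 405.6/6006 = 0.6598 V.
Stage 2 is itself unloaded: V_out = V_mid × R4/(R3+R4) = 0.6598 × 560/1030 = 0.359 V.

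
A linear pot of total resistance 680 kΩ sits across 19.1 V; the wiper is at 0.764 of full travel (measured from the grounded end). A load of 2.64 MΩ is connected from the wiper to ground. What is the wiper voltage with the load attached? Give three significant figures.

V ≈ 13.9 V

The wiper splits the pot into (1−α)R = 160.5 kΩ above and αR = 519.5 kΩ below.
Lower section ‖ load = 434.1 kΩ.
V_wiper = 19.1 × 434.1/(160.5 + 434.1) = 13.9 V.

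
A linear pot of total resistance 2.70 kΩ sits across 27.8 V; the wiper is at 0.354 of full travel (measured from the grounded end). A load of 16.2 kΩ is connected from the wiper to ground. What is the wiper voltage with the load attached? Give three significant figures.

V ≈ 9.48 V

The wiper splits the pot into (1−α)R = 1744 Ω above and αR = 955.8 Ω below.
Lower section ‖ load = 902.5 Ω.
V_wiper = 27.8 × 902.5/(1744 + 902.5) = 9.48 V.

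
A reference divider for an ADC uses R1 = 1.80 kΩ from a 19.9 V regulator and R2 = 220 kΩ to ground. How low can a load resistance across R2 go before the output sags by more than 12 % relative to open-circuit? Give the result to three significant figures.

R_L(min) ≈ 13.1 kΩ

Output resistance R_th = R1‖R2 = (1.80 × 220)/221.8 = 1.785 kΩ.
The fractional drop is R_th/(R_th + R_L); requiring this ≤ 0.120 gives R_L ≥ R_th(1/0.120 − 1) = 1.785 × 7.333 = 13.1 kΩ.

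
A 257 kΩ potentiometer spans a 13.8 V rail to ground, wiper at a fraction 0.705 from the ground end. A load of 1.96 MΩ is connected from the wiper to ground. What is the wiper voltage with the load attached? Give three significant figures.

The wiper splits the pot into (1−α)R = 75.82 kΩ above and αR = 181.2 kΩ below.
Lower section ‖ load = 165.9 kΩ.
V_wiper = 13.8 × 165.9/(75.82 + 165.9) = 9.47 V.

V ≈ 9.47 V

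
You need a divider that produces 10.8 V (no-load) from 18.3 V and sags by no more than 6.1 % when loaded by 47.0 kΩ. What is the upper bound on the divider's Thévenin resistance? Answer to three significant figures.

Loading drop = R_th/(R_th + R_L) ≤ 0.0610, so R_th ≤ R_L · ε/(1−ε) = 47.0 kΩ × 0.0610/0.9390 = 3.05 kΩ.
(Any R1, R2 with R2/(R1+R2) = 0.590 and R1‖R2 ≤ 3.05 kΩ will meet the spec.)

R_th ≤ 3.05 kΩ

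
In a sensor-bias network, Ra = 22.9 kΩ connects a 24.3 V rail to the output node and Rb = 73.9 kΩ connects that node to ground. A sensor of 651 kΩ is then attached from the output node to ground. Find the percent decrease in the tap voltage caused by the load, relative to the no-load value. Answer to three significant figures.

2.62 %

The divider's output (Thévenin) resistance is Ra‖Rb = 17.48 kΩ.
Fractional drop under load = R_th/(R_th + R_L) = 17.48 / (17.48 + 651) = 0.02615.
So the output falls by 2.62 %.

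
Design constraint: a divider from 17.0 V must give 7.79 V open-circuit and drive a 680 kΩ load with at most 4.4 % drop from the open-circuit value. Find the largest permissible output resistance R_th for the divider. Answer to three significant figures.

Loading drop = R_th/(R_th + R_L) ≤ 0.0440, so R_th ≤ R_L · ε/(1−ε) = 680 kΩ × 0.0440/0.9560 = 31.3 kΩ.

R_th ≤ 31.3 kΩ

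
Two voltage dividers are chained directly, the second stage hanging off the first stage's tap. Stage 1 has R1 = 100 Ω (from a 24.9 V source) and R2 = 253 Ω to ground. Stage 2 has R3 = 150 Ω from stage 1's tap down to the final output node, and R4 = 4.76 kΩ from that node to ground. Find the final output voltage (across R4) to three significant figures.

V_out ≈ 17.1 V

Stage 2 presents R3+R4 = 4910 Ω as a load on stage 1's tap.
Stage 1's lower leg becomes R2‖(R3+R4) = 240.6 Ω, so V_mid = 24.9 × 240.6/340.6 = 17.59 V.
Stage 2 is itself unloaded: V_out = V_mid × R4/(R3+R4) = 17.59 × 4760/4910 = 17.1 V.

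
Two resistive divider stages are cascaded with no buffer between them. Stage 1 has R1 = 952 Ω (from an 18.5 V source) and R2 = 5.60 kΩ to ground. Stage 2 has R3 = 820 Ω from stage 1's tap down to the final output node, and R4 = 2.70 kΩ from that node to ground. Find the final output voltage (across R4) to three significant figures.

V_out ≈ 9.85 V

Stage 2 presents R3+R4 = 3520 Ω as a load on stage 1's tap.
Stage 1's lower leg becomes R2‖(R3+R4) = 2161 Ω, so V_mid = 18.5 × 2161/3113 = 12.84 V.
Stage 2 is itself unloaded: V_out = V_mid × R4/(R3+R4) = 12.84 × 2700/3520 = 9.85 V.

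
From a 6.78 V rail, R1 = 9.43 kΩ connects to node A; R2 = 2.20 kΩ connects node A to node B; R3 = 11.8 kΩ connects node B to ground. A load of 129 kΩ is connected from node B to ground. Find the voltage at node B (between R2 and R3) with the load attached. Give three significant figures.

At node B, R3 is in parallel with the load: R3‖R_L = 10.81 kΩ.
Below node A the resistance is R2 + (R3‖R_L) = 13.01 kΩ, so V_A = 6.78 × 13.01/22.44 = 3.931 V.
Then V_B = V_A × (R3‖R_L)/(R2 + R3‖R_L) = 3.931 × 10.81/13.01 = 3.27 V.

V ≈ 3.27 V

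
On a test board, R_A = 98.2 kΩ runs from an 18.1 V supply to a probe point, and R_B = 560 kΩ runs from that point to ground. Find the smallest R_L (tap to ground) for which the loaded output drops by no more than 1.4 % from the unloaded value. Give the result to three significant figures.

Output resistance R_th = R_A‖R_B = (98.2 × 560)/658.2 = 83.55 kΩ.
The fractional drop is R_th/(R_th + R_L); requiring this ≤ 0.0140 gives R_L ≥ R_th(1/0.0140 − 1) = 83.55 × 70.43 = 5.88 MΩ.

R_L(min) ≈ 5.88 MΩ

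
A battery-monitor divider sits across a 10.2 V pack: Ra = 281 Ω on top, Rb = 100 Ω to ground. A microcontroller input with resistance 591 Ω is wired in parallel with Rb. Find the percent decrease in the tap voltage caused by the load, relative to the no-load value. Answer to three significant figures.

The divider's output (Thévenin) resistance is Ra‖Rb = 73.75 Ω.
Fractional drop under load = R_th/(R_th + R_L) = 73.75 / (73.75 + 591) = 0.1109.
So the output falls by 11.1 %.

11.1 %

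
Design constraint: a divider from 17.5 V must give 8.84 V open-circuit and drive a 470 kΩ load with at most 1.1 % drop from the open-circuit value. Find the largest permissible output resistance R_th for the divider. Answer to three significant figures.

Loading drop = R_th/(R_th + R_L) ≤ 0.0110, so R_th ≤ R_L · ε/(1−ε) = 470 kΩ × 0.0110/0.9890 = 5.23 kΩ.
(Any R1, R2 with R2/(R1+R2) = 0.505 and R1‖R2 ≤ 5.23 kΩ will meet the spec.)

R_th ≤ 5.23 kΩ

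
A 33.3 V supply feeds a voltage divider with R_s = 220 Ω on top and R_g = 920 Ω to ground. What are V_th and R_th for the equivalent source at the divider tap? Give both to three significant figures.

V_th is the open-circuit tap voltage: 33.3 × 920/(220 + 920) = 26.9 V.
With the supply zeroed, R_s and R_g appear in parallel from the tap: R_th = R_s‖R_g = (220 × 920)/1140 = 178 Ω.

V_th = 26.9 V, R_th = 178 Ω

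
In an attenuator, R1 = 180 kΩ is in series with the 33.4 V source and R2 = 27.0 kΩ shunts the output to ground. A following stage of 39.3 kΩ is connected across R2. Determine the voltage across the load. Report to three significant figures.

The load sits in parallel with R2: R2‖R_L = (27.0 × 39.3) / (27.0 + 39.3) = 16.00 kΩ.
V_out = 33.4 × 16.00 / (180 + 16.00) = 33.4 × 16.00/196.0 = 2.73 V.
(Unloaded it would have been 4.36 V.)

V_out ≈ 2.73 V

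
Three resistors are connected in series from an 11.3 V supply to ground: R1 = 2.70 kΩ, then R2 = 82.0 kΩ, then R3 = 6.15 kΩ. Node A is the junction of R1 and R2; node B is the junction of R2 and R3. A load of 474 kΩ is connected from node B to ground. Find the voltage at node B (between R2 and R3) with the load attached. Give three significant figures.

At node B, R3 is in parallel with the load: R3‖R_L = 6.071 kΩ.
Below node A the resistance is R2 + (R3‖R_L) = 88.07 kΩ, so V_A = 11.3 × 88.07/90.77 = 10.96 V.
Then V_B = V_A × (R3‖R_L)/(R2 + R3‖R_L) = 10.96 × 6.071/88.07 = 0.756 V.

V ≈ 0.756 V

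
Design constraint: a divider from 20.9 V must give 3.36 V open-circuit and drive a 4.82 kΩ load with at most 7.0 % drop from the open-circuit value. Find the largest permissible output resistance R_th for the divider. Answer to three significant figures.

R_th ≤ 363 Ω

Loading drop = R_th/(R_th + R_L) ≤ 0.0700, so R_th ≤ R_L · ε/(1−ε) = 4.82 kΩ × 0.0700/0.9300 = 363 Ω.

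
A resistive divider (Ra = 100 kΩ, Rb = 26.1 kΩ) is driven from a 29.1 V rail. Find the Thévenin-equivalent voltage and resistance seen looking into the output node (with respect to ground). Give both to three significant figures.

V_th = 6.02 V, R_th = 20.7 kΩ

V_th is the open-circuit tap voltage: 29.1 × 26.1/(100 + 26.1) = 6.02 V.
With the supply zeroed, Ra and Rb appear in parallel from the tap: R_th = Ra‖Rb = (100 × 26.1)/126.1 = 20.7 kΩ.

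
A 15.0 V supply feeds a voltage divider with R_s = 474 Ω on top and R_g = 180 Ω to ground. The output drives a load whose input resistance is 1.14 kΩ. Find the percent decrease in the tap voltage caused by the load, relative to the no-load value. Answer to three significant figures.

Unloaded V = 15.0 × 180/654.0 = 4.1284 V.
Loaded: R_g‖R_L = 155.5 Ω, giving V = 15.0 × 155.5/629.5 = 3.7045 V.
Drop = (4.1284 − 3.7045) / 4.1284 = 10.3 %.

10.3 %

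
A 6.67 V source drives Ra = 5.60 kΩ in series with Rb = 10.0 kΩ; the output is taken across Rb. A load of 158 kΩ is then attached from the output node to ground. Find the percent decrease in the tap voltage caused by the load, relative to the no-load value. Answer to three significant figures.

2.22 %

The divider's output (Thévenin) resistance is Ra‖Rb = 3.590 kΩ.
Fractional drop under load = R_th/(R_th + R_L) = 3.590 / (3.590 + 158) = 0.02222.
So the output falls by 2.22 %.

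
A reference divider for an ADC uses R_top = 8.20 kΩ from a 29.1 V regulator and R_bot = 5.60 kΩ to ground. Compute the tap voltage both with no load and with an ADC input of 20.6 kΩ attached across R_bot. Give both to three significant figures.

Open-circuit: V = 29.1 × 5.60/(8.20 + 5.60) = 11.8 V.
With the load, R_bot becomes R_bot‖R_L = 4.403 kΩ, so V = 29.1 × 4.403/12.60 = 10.2 V.

Unloaded: 11.8 V; loaded: 10.2 V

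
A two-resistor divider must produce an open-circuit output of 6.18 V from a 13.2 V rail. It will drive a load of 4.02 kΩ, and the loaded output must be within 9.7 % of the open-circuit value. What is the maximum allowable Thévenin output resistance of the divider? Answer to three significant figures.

Loading drop = R_th/(R_th + R_L) ≤ 0.0970, so R_th ≤ R_L · ε/(1−ε) = 4.02 kΩ × 0.0970/0.9030 = 432 Ω.

R_th ≤ 432 Ω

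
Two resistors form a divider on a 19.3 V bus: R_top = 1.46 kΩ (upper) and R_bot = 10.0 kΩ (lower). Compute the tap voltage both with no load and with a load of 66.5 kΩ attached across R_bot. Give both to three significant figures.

Unloaded: 16.8 V; loaded: 16.5 V

Open-circuit: V = 19.3 × 10.0/(1.46 + 10.0) = 16.8 V.
With the load, R_bot becomes R_bot‖R_L = 8.693 kΩ, so V = 19.3 × 8.693/10.15 = 16.5 V.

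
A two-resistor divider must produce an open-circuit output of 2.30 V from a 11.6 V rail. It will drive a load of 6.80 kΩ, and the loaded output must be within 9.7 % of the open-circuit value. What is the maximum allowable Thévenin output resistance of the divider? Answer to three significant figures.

R_th ≤ 730 Ω

Loading drop = R_th/(R_th + R_L) ≤ 0.0970, so R_th ≤ R_L · ε/(1−ε) = 6.80 kΩ × 0.0970/0.9030 = 730 Ω.
(Any R1, R2 with R2/(R1+R2) = 0.198 and R1‖R2 ≤ 730 Ω will meet the spec.)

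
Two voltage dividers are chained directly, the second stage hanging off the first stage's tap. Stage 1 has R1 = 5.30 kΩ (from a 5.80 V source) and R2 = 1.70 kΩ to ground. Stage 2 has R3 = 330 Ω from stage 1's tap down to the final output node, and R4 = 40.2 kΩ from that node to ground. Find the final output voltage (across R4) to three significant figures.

Stage 2 presents R3+R4 = 40530 Ω as a load on stage 1's tap.
Stage 1's lower leg becomes R2‖(R3+R4) = 1632 Ω, so V_mid = 5.80 × 1632/6932 = 1.365 V.
Stage 2 is itself unloaded: V_out = V_mid × R4/(R3+R4) = 1.365 × 40200/40530 = 1.35 V.

V_out ≈ 1.35 V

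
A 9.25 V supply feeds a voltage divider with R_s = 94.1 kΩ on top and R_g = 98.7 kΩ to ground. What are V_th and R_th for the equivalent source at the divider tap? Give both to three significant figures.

V_th = 4.74 V, R_th = 48.2 kΩ

V_th is the open-circuit tap voltage: 9.25 × 98.7/(94.1 + 98.7) = 4.74 V.
With the supply zeroed, R_s and R_g appear in parallel from the tap: R_th = R_s‖R_g = (94.1 × 98.7)/192.8 = 48.2 kΩ.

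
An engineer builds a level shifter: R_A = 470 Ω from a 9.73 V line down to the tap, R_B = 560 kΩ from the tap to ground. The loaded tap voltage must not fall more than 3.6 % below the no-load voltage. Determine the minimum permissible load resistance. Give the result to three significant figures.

Output resistance R_th = R_A‖R_B = (470 × 560000)/560500 = 469.6 Ω.
The fractional drop is R_th/(R_th + R_L); requiring this ≤ 0.0360 gives R_L ≥ R_th(1/0.0360 − 1) = 469.6 × 26.78 = 12.6 kΩ.

R_L(min) ≈ 12.6 kΩ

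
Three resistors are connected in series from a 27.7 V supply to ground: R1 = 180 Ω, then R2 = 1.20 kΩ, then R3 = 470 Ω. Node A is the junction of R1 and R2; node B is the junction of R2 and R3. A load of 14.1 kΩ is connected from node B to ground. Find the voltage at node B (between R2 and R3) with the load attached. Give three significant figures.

At node B, R3 is in parallel with the load: R3‖R_L = 454.8 Ω.
Below node A the resistance is R2 + (R3‖R_L) = 1655 Ω, so V_A = 27.7 × 1655/1835 = 24.98 V.
Then V_B = V_A × (R3‖R_L)/(R2 + R3‖R_L) = 24.98 × 454.8/1655 = 6.87 V.

V ≈ 6.87 V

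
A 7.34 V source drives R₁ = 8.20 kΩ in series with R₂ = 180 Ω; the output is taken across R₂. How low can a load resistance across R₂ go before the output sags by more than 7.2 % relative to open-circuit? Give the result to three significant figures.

R_L(min) ≈ 2.27 kΩ

Output resistance R_th = R₁‖R₂ = (8200 × 180)/8380 = 176.1 Ω.
The fractional drop is R_th/(R_th + R_L); requiring this ≤ 0.0720 gives R_L ≥ R_th(1/0.0720 − 1) = 176.1 × 12.89 = 2.27 kΩ.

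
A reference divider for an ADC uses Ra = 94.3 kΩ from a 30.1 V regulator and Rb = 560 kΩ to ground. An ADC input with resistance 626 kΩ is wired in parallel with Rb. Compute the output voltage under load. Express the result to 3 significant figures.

V_out ≈ 22.8 V

The load sits in parallel with Rb: Rb‖R_L = (560 × 626) / (560 + 626) = 295.6 kΩ.
V_out = 30.1 × 295.6 / (94.3 + 295.6) = 30.1 × 295.6/389.9 = 22.8 V.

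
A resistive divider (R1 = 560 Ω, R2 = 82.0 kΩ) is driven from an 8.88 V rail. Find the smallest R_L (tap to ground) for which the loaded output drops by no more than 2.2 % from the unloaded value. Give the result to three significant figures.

Output resistance R_th = R1‖R2 = (560 × 82000)/82560 = 556.2 Ω.
The fractional drop is R_th/(R_th + R_L); requiring this ≤ 0.0220 gives R_L ≥ R_th(1/0.0220 − 1) = 556.2 × 44.45 = 24.7 kΩ.

R_L(min) ≈ 24.7 kΩ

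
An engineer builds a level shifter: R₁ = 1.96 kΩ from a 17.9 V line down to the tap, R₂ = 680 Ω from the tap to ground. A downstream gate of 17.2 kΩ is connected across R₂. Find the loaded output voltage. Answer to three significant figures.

The load sits in parallel with R₂: R₂‖R_L = (680 × 17200) / (680 + 17200) = 654.1 Ω.
V_out = 17.9 × 654.1 / (1960 + 654.1) = 17.9 × 654.1/2614 = 4.48 V.

V_out ≈ 4.48 V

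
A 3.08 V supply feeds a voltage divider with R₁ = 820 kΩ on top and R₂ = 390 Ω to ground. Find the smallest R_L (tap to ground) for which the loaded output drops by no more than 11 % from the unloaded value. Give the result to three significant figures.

Output resistance R_th = R₁‖R₂ = (820000 × 390)/820400 = 389.8 Ω.
The fractional drop is R_th/(R_th + R_L); requiring this ≤ 0.110 gives R_L ≥ R_th(1/0.110 − 1) = 389.8 × 8.091 = 3.15 kΩ.

R_L(min) ≈ 3.15 kΩ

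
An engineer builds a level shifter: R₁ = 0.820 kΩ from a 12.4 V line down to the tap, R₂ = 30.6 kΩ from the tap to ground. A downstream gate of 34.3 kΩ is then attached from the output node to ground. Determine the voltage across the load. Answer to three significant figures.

V_out ≈ 11.8 V

The load sits in parallel with R₂: R₂‖R_L = (30600 × 34300) / (30600 + 34300) = 16170 Ω.
V_out = 12.4 × 16170 / (820 + 16170) = 12.4 × 16170/16990 = 11.8 V.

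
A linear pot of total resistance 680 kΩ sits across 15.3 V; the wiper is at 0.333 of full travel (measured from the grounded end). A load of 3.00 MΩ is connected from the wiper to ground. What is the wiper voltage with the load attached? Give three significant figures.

The wiper splits the pot into (1−α)R = 453.6 kΩ above and αR = 226.4 kΩ below.
Lower section ‖ load = 210.5 kΩ.
V_wiper = 15.3 × 210.5/(453.6 + 210.5) = 4.85 V.

V ≈ 4.85 V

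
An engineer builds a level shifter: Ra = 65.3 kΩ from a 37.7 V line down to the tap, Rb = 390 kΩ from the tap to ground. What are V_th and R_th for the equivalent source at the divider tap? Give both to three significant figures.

V_th = 32.3 V, R_th = 55.9 kΩ

V_th is the open-circuit tap voltage: 37.7 × 390/(65.3 + 390) = 32.3 V.
With the supply zeroed, Ra and Rb appear in parallel from the tap: R_th = Ra‖Rb = (65.3 × 390)/455.3 = 55.9 kΩ.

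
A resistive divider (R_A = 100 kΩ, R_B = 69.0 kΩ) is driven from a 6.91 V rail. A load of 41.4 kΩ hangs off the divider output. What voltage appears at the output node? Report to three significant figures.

The load sits in parallel with R_B: R_B‖R_L = (69.0 × 41.4) / (69.0 + 41.4) = 25.88 kΩ.
V_out = 6.91 × 25.88 / (100 + 25.88) = 6.91 × 25.88/125.9 = 1.42 V.
(Unloaded it would have been 2.82 V.)

V_out ≈ 1.42 V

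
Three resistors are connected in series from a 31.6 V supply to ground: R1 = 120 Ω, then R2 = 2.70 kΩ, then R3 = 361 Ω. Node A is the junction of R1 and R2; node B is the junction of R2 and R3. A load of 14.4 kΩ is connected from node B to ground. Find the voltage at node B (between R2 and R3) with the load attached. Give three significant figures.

At node B, R3 is in parallel with the load: R3‖R_L = 352.2 Ω.
Below node A the resistance is R2 + (R3‖R_L) = 3052 Ω, so V_A = 31.6 × 3052/3172 = 30.40 V.
Then V_B = V_A × (R3‖R_L)/(R2 + R3‖R_L) = 30.40 × 352.2/3052 = 3.51 V.

V ≈ 3.51 V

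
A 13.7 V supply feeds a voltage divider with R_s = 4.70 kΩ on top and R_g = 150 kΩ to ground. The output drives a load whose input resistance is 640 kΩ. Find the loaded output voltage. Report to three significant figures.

V_out ≈ 13.2 V

The load sits in parallel with R_g: R_g‖R_L = (150 × 640) / (150 + 640) = 121.5 kΩ.
V_out = 13.7 × 121.5 / (4.70 + 121.5) = 13.7 × 121.5/126.2 = 13.2 V.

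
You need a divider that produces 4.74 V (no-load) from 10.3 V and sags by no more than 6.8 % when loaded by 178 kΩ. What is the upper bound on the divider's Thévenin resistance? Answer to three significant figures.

R_th ≤ 13.0 kΩ

Loading drop = R_th/(R_th + R_L) ≤ 0.0680, so R_th ≤ R_L · ε/(1−ε) = 178 kΩ × 0.0680/0.9320 = 13.0 kΩ.
(Any R1, R2 with R2/(R1+R2) = 0.460 and R1‖R2 ≤ 13.0 kΩ will meet the spec.)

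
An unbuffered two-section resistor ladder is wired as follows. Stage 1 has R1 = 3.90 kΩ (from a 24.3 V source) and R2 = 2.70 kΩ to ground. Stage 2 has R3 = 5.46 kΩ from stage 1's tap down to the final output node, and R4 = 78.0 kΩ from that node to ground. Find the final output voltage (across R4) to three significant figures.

V_out ≈ 9.12 V

Stage 2 presents R3+R4 = 83.46 kΩ as a load on stage 1's tap.
Stage 1's lower leg becomes R2‖(R3+R4) = 2.615 kΩ, so V_mid = 24.3 × 2.615/6.515 = 9.754 V.
Stage 2 is itself unloaded: V_out = V_mid × R4/(R3+R4) = 9.754 × 78.0/83.46 = 9.12 V.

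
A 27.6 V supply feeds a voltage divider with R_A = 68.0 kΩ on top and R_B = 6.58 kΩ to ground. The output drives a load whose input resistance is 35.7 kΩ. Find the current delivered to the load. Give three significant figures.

I_L ≈ 0.0584 mA

R_B‖R_L = 5.556 kΩ; V_out = 27.6 × 5.556/73.56 = 2.085 V.
I_L = V_out / R_L = 2.085 / 35.7 kΩ = 0.0584 mA.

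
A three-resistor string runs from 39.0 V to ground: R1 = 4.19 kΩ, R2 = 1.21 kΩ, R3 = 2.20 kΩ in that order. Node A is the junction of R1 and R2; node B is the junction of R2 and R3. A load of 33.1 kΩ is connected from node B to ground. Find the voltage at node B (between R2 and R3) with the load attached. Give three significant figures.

At node B, R3 is in parallel with the load: R3‖R_L = 2.063 kΩ.
Below node A the resistance is R2 + (R3‖R_L) = 3.273 kΩ, so V_A = 39.0 × 3.273/7.463 = 17.10 V.
Then V_B = V_A × (R3‖R_L)/(R2 + R3‖R_L) = 17.10 × 2.063/3.273 = 10.8 V.

V ≈ 10.8 V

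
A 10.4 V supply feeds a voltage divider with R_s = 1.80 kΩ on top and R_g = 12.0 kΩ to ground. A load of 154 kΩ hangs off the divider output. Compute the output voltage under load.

V_out ≈ 8.95 V

The load sits in parallel with R_g: R_g‖R_L = (12.0 × 154) / (12.0 + 154) = 11.13 kΩ.
V_out = 10.4 × 11.13 / (1.80 + 11.13) = 10.4 × 11.13/12.93 = 8.95 V.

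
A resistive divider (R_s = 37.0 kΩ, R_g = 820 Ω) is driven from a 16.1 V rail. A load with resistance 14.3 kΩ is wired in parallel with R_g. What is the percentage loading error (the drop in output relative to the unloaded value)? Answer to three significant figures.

The divider's output (Thévenin) resistance is R_s‖R_g = 802.2 Ω.
Fractional drop under load = R_th/(R_th + R_L) = 802.2 / (802.2 + 14300) = 0.05312.
So the output falls by 5.31 %.

5.31 %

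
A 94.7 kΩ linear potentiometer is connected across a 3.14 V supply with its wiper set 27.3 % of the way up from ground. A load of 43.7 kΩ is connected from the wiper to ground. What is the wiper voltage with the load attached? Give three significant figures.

V ≈ 0.599 V

The wiper splits the pot into (1−α)R = 68.85 kΩ above and αR = 25.85 kΩ below.
Lower section ‖ load = 16.24 kΩ.
V_wiper = 3.14 × 16.24/(68.85 + 16.24) = 0.599 V.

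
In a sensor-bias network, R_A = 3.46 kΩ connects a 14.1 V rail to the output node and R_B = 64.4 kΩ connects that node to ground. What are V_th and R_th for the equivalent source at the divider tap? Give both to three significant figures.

V_th is the open-circuit tap voltage: 14.1 × 64.4/(3.46 + 64.4) = 13.4 V.
With the supply zeroed, R_A and R_B appear in parallel from the tap: R_th = R_A‖R_B = (3.46 × 64.4)/67.86 = 3.28 kΩ.

V_th = 13.4 V, R_th = 3.28 kΩ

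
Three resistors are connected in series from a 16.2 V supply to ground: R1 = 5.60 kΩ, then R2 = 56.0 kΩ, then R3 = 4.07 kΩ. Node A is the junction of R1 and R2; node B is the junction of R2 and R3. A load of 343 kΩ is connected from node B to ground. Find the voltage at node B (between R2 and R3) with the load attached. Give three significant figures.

At node B, R3 is in parallel with the load: R3‖R_L = 4.022 kΩ.
Below node A the resistance is R2 + (R3‖R_L) = 60.02 kΩ, so V_A = 16.2 × 60.02/65.62 = 14.82 V.
Then V_B = V_A × (R3‖R_L)/(R2 + R3‖R_L) = 14.82 × 4.022/60.02 = 0.993 V.

V ≈ 0.993 V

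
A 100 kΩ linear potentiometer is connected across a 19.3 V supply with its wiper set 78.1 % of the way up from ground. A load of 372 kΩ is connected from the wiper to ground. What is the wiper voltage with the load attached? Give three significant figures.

The wiper splits the pot into (1−α)R = 21.90 kΩ above and αR = 78.10 kΩ below.
Lower section ‖ load = 64.55 kΩ.
V_wiper = 19.3 × 64.55/(21.90 + 64.55) = 14.4 V.

V ≈ 14.4 V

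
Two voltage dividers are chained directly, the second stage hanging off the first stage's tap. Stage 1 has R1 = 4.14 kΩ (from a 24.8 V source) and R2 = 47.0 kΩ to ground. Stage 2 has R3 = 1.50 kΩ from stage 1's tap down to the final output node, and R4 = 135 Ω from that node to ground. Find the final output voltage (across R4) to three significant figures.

V_out ≈ 0.566 V

Stage 2 presents R3+R4 = 1635 Ω as a load on stage 1's tap.
Stage 1's lower leg becomes R2‖(R3+R4) = 1580 Ω, so V_mid = 24.8 × 1580/5720 = 6.850 V.
Stage 2 is itself unloaded: V_out = V_mid × R4/(R3+R4) = 6.850 × 135/1635 = 0.566 V.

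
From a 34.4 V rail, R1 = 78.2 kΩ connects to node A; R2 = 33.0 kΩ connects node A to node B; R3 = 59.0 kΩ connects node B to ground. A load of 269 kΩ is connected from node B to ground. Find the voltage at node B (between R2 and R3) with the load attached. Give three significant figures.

V ≈ 10.4 V

At node B, R3 is in parallel with the load: R3‖R_L = 48.39 kΩ.
Below node A the resistance is R2 + (R3‖R_L) = 81.39 kΩ, so V_A = 34.4 × 81.39/159.6 = 17.54 V.
Then V_B = V_A × (R3‖R_L)/(R2 + R3‖R_L) = 17.54 × 48.39/81.39 = 10.4 V.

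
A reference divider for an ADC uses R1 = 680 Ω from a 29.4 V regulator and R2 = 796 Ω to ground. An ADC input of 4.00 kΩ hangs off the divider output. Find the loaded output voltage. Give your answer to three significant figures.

The load sits in parallel with R2: R2‖R_L = (796 × 4000) / (796 + 4000) = 663.9 Ω.
V_out = 29.4 × 663.9 / (680 + 663.9) = 29.4 × 663.9/1344 = 14.5 V.

V_out ≈ 14.5 V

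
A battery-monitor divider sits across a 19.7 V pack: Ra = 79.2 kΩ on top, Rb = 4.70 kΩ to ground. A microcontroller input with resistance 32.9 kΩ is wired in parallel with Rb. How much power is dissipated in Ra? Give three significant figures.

Total resistance from the source is Ra + (Rb‖R_L) = 83.31 kΩ, so I = 19.7/83.31 kΩ = 0.2365 mA.
P = I²·Ra = (0.2365 mA)² × 79.2 kΩ = 4.43 mW.

P ≈ 4.43 mW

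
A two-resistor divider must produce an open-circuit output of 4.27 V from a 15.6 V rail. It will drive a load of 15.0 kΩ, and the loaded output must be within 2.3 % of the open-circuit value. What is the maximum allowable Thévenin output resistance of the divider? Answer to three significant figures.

Loading drop = R_th/(R_th + R_L) ≤ 0.0230, so R_th ≤ R_L · ε/(1−ε) = 15.0 kΩ × 0.0230/0.9770 = 353 Ω.

R_th ≤ 353 Ω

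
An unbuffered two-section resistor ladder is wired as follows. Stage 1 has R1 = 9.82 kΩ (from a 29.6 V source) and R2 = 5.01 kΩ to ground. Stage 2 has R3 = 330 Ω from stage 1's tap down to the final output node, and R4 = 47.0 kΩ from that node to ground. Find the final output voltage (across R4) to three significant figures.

V_out ≈ 9.28 V

Stage 2 presents R3+R4 = 47330 Ω as a load on stage 1's tap.
Stage 1's lower leg becomes R2‖(R3+R4) = 4530 Ω, so V_mid = 29.6 × 4530/14350 = 9.345 V.
Stage 2 is itself unloaded: V_out = V_mid × R4/(R3+R4) = 9.345 × 47000/47330 = 9.28 V.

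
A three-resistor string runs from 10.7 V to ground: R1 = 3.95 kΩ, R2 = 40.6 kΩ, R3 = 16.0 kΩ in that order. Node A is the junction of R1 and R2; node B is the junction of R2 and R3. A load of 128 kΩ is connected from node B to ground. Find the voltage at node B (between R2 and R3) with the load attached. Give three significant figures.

V ≈ 2.59 V

At node B, R3 is in parallel with the load: R3‖R_L = 14.22 kΩ.
Below node A the resistance is R2 + (R3‖R_L) = 54.82 kΩ, so V_A = 10.7 × 54.82/58.77 = 9.981 V.
Then V_B = V_A × (R3‖R_L)/(R2 + R3‖R_L) = 9.981 × 14.22/54.82 = 2.59 V.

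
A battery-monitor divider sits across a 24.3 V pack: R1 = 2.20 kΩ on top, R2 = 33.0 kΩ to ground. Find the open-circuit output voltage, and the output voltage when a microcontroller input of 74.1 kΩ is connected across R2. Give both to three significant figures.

Open-circuit: V = 24.3 × 33.0/(2.20 + 33.0) = 22.8 V.
With the load, R2 becomes R2‖R_L = 22.83 kΩ, so V = 24.3 × 22.83/25.03 = 22.2 V.

Unloaded: 22.8 V; loaded: 22.2 V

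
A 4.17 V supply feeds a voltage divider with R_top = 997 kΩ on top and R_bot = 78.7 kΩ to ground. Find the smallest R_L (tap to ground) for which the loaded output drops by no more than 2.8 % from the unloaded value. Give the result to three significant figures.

R_L(min) ≈ 2.53 MΩ

Output resistance R_th = R_top‖R_bot = (997 × 78.7)/1076 = 72.94 kΩ.
The fractional drop is R_th/(R_th + R_L); requiring this ≤ 0.0280 gives R_L ≥ R_th(1/0.0280 − 1) = 72.94 × 34.71 = 2.53 MΩ.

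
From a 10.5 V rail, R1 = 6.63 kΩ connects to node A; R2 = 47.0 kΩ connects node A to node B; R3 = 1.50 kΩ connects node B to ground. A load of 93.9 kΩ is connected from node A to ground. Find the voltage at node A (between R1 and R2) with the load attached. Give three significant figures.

V ≈ 8.70 V

Below node A the series string R2+R3 = 48.50 kΩ sits in parallel with the 93.9 kΩ load: 31.98 kΩ.
V_A = 10.5 × 31.98/(6.63 + 31.98) = 8.70 V.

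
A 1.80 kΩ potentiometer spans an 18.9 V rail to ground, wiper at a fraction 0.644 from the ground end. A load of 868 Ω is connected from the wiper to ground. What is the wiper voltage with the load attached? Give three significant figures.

The wiper splits the pot into (1−α)R = 640.8 Ω above and αR = 1159 Ω below.
Lower section ‖ load = 496.3 Ω.
V_wiper = 18.9 × 496.3/(640.8 + 496.3) = 8.25 V.

V ≈ 8.25 V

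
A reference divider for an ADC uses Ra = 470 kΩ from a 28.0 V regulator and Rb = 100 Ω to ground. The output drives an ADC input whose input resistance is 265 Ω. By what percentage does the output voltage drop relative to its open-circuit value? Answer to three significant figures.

27.4 %

The divider's output (Thévenin) resistance is Ra‖Rb = 99.98 Ω.
Fractional drop under load = R_th/(R_th + R_L) = 99.98 / (99.98 + 265) = 0.2739.
So the output falls by 27.4 %.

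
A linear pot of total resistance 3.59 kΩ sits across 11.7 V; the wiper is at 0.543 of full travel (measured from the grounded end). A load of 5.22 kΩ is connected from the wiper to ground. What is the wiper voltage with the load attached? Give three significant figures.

The wiper splits the pot into (1−α)R = 1.641 kΩ above and αR = 1.949 kΩ below.
Lower section ‖ load = 1.419 kΩ.
V_wiper = 11.7 × 1.419/(1.641 + 1.419) = 5.43 V.

V ≈ 5.43 V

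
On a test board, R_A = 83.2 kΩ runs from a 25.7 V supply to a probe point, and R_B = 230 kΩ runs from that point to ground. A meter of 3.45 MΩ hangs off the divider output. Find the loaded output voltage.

V_out ≈ 18.5 V

The load sits in parallel with R_B: R_B‖R_L = (230 × 3450) / (230 + 3450) = 215.6 kΩ.
V_out = 25.7 × 215.6 / (83.2 + 215.6) = 25.7 × 215.6/298.8 = 18.5 V.
(Unloaded it would have been 18.9 V.)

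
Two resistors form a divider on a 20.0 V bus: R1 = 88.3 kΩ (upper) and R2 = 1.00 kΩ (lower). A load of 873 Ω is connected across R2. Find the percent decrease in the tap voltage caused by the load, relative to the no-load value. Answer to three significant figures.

53.1 %

Unloaded V = 20.0 × 1000/89300 = 0.2240 V.
Loaded: R2‖R_L = 466.1 Ω, giving V = 20.0 × 466.1/88770 = 0.1050 V.
Drop = (0.2240 − 0.1050) / 0.2240 = 53.1 %.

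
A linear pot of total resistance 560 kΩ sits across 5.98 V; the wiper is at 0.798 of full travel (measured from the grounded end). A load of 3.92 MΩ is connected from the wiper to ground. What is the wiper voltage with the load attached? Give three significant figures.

The wiper splits the pot into (1−α)R = 113.1 kΩ above and αR = 446.9 kΩ below.
Lower section ‖ load = 401.1 kΩ.
V_wiper = 5.98 × 401.1/(113.1 + 401.1) = 4.66 V.

V ≈ 4.66 V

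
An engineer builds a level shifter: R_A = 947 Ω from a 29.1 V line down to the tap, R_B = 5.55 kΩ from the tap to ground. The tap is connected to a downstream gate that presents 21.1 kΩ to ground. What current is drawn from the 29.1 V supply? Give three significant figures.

R_B‖R_L = 4394 Ω, so the source sees R_A + R_B‖R_L = 5341 Ω.
I = 29.1 V / 5341 Ω = 5.45 mA.

I ≈ 5.45 mA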